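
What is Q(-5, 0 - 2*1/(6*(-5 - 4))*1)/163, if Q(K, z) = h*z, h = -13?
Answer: -13/4401 ≈ -0.0029539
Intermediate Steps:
Q(K, z) = -13*z
Q(-5, 0 - 2*1/(6*(-5 - 4))*1)/163 = (-13*(0 - 2*1/(6*(-5 - 4))*1))/163 = (-13*(0 - 2/((-9*6))*1))/163 = (-13*(0 - 2/(-54)*1))/163 = (-13*(0 - 2*(-1/54)*1))/163 = (-13*(0 + (1/27)*1))/163 = (-13*(0 + 1/27))/163 = (-13*1/27)/163 = (1/163)*(-13/27) = -13/4401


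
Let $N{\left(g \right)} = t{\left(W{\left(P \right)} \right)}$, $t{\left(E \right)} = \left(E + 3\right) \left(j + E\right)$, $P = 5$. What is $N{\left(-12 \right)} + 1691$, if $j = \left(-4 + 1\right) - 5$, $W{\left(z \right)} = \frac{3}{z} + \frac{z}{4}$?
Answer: $\frac{664469}{400} \approx 1661.2$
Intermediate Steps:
$W{\left(z \right)} = \frac{3}{z} + \frac{z}{4}$ ($W{\left(z \right)} = \frac{3}{z} + z \frac{1}{4} = \frac{3}{z} + \frac{z}{4}$)
$j = -8$ ($j = -3 - 5 = -8$)
$t{\left(E \right)} = \left(-8 + E\right) \left(3 + E\right)$ ($t{\left(E \right)} = \left(E + 3\right) \left(-8 + E\right) = \left(3 + E\right) \left(-8 + E\right) = \left(-8 + E\right) \left(3 + E\right)$)
$N{\left(g \right)} = - \frac{11931}{400}$ ($N{\left(g \right)} = -24 + \left(\frac{3}{5} + \frac{1}{4} \cdot 5\right)^{2} - 5 \left(\frac{3}{5} + \frac{1}{4} \cdot 5\right) = -24 + \left(3 \cdot \frac{1}{5} + \frac{5}{4}\right)^{2} - 5 \left(3 \cdot \frac{1}{5} + \frac{5}{4}\right) = -24 + \left(\frac{3}{5} + \frac{5}{4}\right)^{2} - 5 \left(\frac{3}{5} + \frac{5}{4}\right) = -24 + \left(\frac{37}{20}\right)^{2} - \frac{37}{4} = -24 + \frac{1369}{400} - \frac{37}{4} = - \frac{11931}{400}$)
$N{\left(-12 \right)} + 1691 = - \frac{11931}{400} + 1691 = \frac{664469}{400}$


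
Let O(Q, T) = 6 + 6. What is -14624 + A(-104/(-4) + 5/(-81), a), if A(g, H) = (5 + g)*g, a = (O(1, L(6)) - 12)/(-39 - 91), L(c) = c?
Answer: -90682958/6561 ≈ -13822.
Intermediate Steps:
O(Q, T) = 12
a = 0 (a = (12 - 12)/(-39 - 91) = 0/(-130) = 0*(-1/130) = 0)
A(g, H) = g*(5 + g)
-14624 + A(-104/(-4) + 5/(-81), a) = -14624 + (-104/(-4) + 5/(-81))*(5 + (-104/(-4) + 5/(-81))) = -14624 + (-104*(-¼) + 5*(-1/81))*(5 + (-104*(-¼) + 5*(-1/81))) = -14624 + (26 - 5/81)*(5 + (26 - 5/81)) = -14624 + 2101*(5 + 2101/81)/81 = -14624 + (2101/81)*(2506/81) = -14624 + 5265106/6561 = -90682958/6561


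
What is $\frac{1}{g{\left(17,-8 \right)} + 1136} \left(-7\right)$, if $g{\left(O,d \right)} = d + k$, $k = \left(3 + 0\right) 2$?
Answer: $- \frac{1}{162} \approx -0.0061728$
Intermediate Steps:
$k = 6$ ($k = 3 \cdot 2 = 6$)
$g{\left(O,d \right)} = 6 + d$ ($g{\left(O,d \right)} = d + 6 = 6 + d$)
$\frac{1}{g{\left(17,-8 \right)} + 1136} \left(-7\right) = \frac{1}{\left(6 - 8\right) + 1136} \left(-7\right) = \frac{1}{-2 + 1136} \left(-7\right) = \frac{1}{1134} \left(-7\right) = - \frac{1}{162}$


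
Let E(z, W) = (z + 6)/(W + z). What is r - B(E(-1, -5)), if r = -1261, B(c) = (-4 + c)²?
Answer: -46237/36 ≈ -1284.4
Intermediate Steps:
E(z, W) = (6 + z)/(W + z)
r - B(E(-1, -5)) = -1261 - (-4 + (6 - 1)/(-5 - 1))² = -1261 - (-4 + 5/(-6))² = -1261 - (-4 - ⅙*5)² = -1261 - (-4 - ⅚)² = -1261 - (-29/6)² = -1261 - 1*841/36 = -1261 - 841/36 = -46237/36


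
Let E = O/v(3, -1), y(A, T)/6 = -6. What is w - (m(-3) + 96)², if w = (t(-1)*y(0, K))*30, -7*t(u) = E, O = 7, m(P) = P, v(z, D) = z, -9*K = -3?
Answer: -8289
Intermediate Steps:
K = ⅓ (K = -⅑*(-3) = ⅓ ≈ 0.33333)
y(A, T) = -36 (y(A, T) = 6*(-6) = -36)
E = 7/3 ≈ 2.3333
t(u) = -⅓ (t(u) = -⅐*7/3 = -⅓)
w = 360 (w = -⅓*(-36)*30 = 12*30 = 360)
w - (m(-3) + 96)² = 360 - (-3 + 96)² = 360 - 1*93² = 360 - 1*8649 = 360 - 8649 = -8289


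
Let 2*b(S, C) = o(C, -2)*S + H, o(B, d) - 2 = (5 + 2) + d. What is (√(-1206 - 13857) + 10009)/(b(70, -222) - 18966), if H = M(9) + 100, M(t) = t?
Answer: -20018/37333 - 2*I*√15063/37333 ≈ -0.5362 - 0.006575*I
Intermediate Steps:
o(B, d) = 9 + d (o(B, d) = 2 + ((5 + 2) + d) = 2 + (7 + d) = 9 + d)
H = 109 (H = 9 + 100 = 109)
b(S, C) = 109/2 + 7*S/2 (b(S, C) = ((9 - 2)*S + 109)/2 = (7*S + 109)/2 = (109 + 7*S)/2 = 109/2 + 7*S/2)
(√(-1206 - 13857) + 10009)/(b(70, -222) - 18966) = (√(-1206 - 13857) + 10009)/((109/2 + (7/2)*70) - 18966) = (√(-15063) + 10009)/((109/2 + 245) - 18966) = (I*√15063 + 10009)/(599/2 - 18966) = (10009 + I*√15063)/(-37333/2) = (10009 + I*√15063)*(-2/37333) = -20018/37333 - 2*I*√15063/37333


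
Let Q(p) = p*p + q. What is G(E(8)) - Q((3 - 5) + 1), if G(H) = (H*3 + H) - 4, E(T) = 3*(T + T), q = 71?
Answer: 116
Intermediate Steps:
E(T) = 6*T (E(T) = 3*(2*T) = 6*T)
G(H) = -4 + 4*H (G(H) = (3*H + H) - 4 = 4*H - 4 = -4 + 4*H)
Q(p) = 71 + p² (Q(p) = p*p + 71 = p² + 71 = 71 + p²)
G(E(8)) - Q((3 - 5) + 1) = (-4 + 4*(6*8)) - (71 + ((3 - 5) + 1)²) = (-4 + 4*48) - (71 + (-2 + 1)²) = (-4 + 192) - (71 + (-1)²) = 188 - (71 + 1) = 188 - 1*72 = 188 - 72 = 116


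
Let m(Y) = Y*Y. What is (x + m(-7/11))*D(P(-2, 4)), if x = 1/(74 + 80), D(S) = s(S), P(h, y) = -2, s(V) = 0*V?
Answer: 0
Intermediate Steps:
s(V) = 0
D(S) = 0
x = 1/154 ≈ 0.0064935
m(Y) = Y²
(x + m(-7/11))*D(P(-2, 4)) = (1/154 + (-7/11)²)*0 = (1/154 + 49/121)*0 = (697/1694)*0 = 0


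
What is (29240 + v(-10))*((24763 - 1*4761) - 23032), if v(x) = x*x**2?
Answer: -85567200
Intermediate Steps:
v(x) = x**3
(29240 + v(-10))*((24763 - 1*4761) - 23032) = (29240 + (-10)**3)*((24763 - 1*4761) - 23032) = (29240 - 1000)*((24763 - 4761) - 23032) = 28240*(20002 - 23032) = 28240*(-3030) = -85567200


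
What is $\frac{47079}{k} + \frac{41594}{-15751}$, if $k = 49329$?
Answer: $- \frac{145583233}{86331231} \approx -1.6863$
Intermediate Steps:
$\frac{47079}{k} + \frac{41594}{-15751} = \frac{47079}{49329} + \frac{41594}{-15751} = 47079 \cdot \frac{1}{49329} + 41594 \left(- \frac{1}{15751}\right) = \frac{5231}{5481} - \frac{41594}{15751} = - \frac{145583233}{86331231}$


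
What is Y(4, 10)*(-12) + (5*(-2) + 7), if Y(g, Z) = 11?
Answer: -135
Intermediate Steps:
Y(4, 10)*(-12) + (5*(-2) + 7) = 11*(-12) + (5*(-2) + 7) = -132 + (-10 + 7) = -132 - 3 = -135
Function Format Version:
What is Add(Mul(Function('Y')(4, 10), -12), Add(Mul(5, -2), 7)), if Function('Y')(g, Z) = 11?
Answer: -135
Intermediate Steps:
Add(Mul(Function('Y')(4, 10), -12), Add(Mul(5, -2), 7)) = Add(Mul(11, -12), Add(Mul(5, -2), 7)) = Add(-132, Add(-10, 7)) = Add(-132, -3) = -135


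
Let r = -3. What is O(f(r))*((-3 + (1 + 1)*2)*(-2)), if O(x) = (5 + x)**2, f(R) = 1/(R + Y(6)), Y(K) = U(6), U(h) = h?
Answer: -512/9 ≈ -56.889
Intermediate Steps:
Y(K) = 6
f(R) = 1/(6 + R) (f(R) = 1/(R + 6) = 1/(6 + R))
O(f(r))*((-3 + (1 + 1)*2)*(-2)) = (5 + 1/(6 - 3))**2*((-3 + (1 + 1)*2)*(-2)) = (5 + 1/3)**2*((-3 + 2*2)*(-2)) = (5 + 1/3)**2*((-3 + 4)*(-2)) = (16/3)**2*(1*(-2)) = (256/9)*(-2) = -512/9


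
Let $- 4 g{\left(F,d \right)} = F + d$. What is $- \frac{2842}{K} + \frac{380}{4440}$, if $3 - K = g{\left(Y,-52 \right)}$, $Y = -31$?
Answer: $\frac{2525045}{15762} \approx 160.2$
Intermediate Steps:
$g{\left(F,d \right)} = - \frac{F}{4} - \frac{d}{4}$ ($g{\left(F,d \right)} = - \frac{F + d}{4} = - \frac{F}{4} - \frac{d}{4}$)
$K = - \frac{71}{4}$ ($K = 3 - \left(\left(- \frac{1}{4}\right) \left(-31\right) - -13\right) = 3 - \left(\frac{31}{4} + 13\right) = 3 - \frac{83}{4} = - \frac{71}{4} \approx -17.75$)
$- \frac{2842}{K} + \frac{380}{4440} = - \frac{2842}{- \frac{71}{4}} + \frac{380}{4440} = \left(-2842\right) \left(- \frac{4}{71}\right) + 380 \cdot \frac{1}{4440} = \frac{11368}{71} + \frac{19}{222} = \frac{2525045}{15762}$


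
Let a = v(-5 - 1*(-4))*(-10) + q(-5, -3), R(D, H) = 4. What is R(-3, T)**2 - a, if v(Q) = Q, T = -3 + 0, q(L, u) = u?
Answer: 9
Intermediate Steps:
T = -3
a = 7 (a = (-5 - 1*(-4))*(-10) - 3 = (-5 + 4)*(-10) - 3 = -1*(-10) - 3 = 10 - 3 = 7)
R(-3, T)**2 - a = 4**2 - 1*7 = 16 - 7 = 9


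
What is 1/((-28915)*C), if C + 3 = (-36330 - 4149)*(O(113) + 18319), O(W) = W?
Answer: 1/21573739739865 ≈ 4.6353e-14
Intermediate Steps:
C = -746108931 (C = -3 + (-36330 - 4149)*(113 + 18319) = -3 - 40479*18432 = -3 - 746108928 = -746108931)
1/((-28915)*C) = 1/(-28915*(-746108931)) = -1/28915*(-1/746108931) = 1/21573739739865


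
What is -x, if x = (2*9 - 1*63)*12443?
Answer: 559935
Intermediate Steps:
x = -559935 (x = (18 - 63)*12443 = -45*12443 = -559935)
-x = -1*(-559935) = 559935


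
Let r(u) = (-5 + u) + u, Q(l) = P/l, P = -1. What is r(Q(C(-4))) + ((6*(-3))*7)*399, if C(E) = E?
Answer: -100557/2 ≈ -50279.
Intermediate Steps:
Q(l) = -1/l
r(u) = -5 + 2*u
r(Q(C(-4))) + ((6*(-3))*7)*399 = (-5 + 2*(-1/(-4))) + ((6*(-3))*7)*399 = (-5 + 2*(-1*(-¼))) - 18*7*399 = (-5 + 2*(¼)) - 126*399 = (-5 + ½) - 50274 = -9/2 - 50274 = -100557/2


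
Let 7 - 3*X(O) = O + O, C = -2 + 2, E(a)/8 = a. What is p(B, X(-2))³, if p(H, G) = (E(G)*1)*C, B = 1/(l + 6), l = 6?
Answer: 0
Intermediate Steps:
E(a) = 8*a
C = 0
B = 1/12 (B = 1/(6 + 6) = 1/12 ≈ 0.083333)
X(O) = 7/3 - 2*O/3 (X(O) = 7/3 - (O + O)/3 = 7/3 - 2*O/3)
p(H, G) = 0 (p(H, G) = ((8*G)*1)*0 = (8*G)*0 = 0)
p(B, X(-2))³ = 0³ = 0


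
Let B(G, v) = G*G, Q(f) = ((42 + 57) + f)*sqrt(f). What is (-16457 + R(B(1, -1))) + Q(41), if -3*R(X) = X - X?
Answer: -16457 + 140*sqrt(41) ≈ -15561.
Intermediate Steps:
Q(f) = sqrt(f)*(99 + f) (Q(f) = (99 + f)*sqrt(f) = sqrt(f)*(99 + f))
B(G, v) = G**2
R(X) = 0 (R(X) = -(X - X)/3 = -1/3*0 = 0)
(-16457 + R(B(1, -1))) + Q(41) = (-16457 + 0) + sqrt(41)*(99 + 41) = -16457 + sqrt(41)*140 = -16457 + 140*sqrt(41)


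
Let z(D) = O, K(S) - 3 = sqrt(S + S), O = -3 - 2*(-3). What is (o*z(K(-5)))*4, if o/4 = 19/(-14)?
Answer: -456/7 ≈ -65.143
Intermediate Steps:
O = 3 (O = -3 + 6 = 3)
K(S) = 3 + sqrt(2)*sqrt(S) (K(S) = 3 + sqrt(S + S) = 3 + sqrt(2*S) = 3 + sqrt(2)*sqrt(S))
z(D) = 3
o = -38/7 (o = 4*(19/(-14)) = 4*(19*(-1/14)) = 4*(-19/14) = -38/7 ≈ -5.4286)
(o*z(K(-5)))*4 = -38/7*3*4 = -114/7*4 = -456/7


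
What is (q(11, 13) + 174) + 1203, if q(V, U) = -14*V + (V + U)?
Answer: 1247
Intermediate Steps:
q(V, U) = U - 13*V (q(V, U) = -14*V + (U + V) = U - 13*V)
(q(11, 13) + 174) + 1203 = ((13 - 13*11) + 174) + 1203 = ((13 - 143) + 174) + 1203 = (-130 + 174) + 1203 = 44 + 1203 = 1247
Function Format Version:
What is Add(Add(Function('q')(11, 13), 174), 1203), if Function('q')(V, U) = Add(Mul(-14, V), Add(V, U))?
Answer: 1247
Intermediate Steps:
Function('q')(V, U) = Add(U, Mul(-13, V)) (Function('q')(V, U) = Add(Mul(-14, V), Add(U, V)) = Add(U, Mul(-13, V)))
Add(Add(Function('q')(11, 13), 174), 1203) = Add(Add(Add(13, Mul(-13, 11)), 174), 1203) = Add(Add(Add(13, -143), 174), 1203) = Add(Add(-130, 174), 1203) = Add(44, 1203) = 1247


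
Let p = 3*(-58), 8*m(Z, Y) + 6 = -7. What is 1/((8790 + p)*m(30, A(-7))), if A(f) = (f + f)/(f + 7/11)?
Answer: -1/14001 ≈ -7.1423e-5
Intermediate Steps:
A(f) = 2*f/(7/11 + f) (A(f) = (2*f)/(f + 7*(1/11)) = (2*f)/(f + 7/11) = (2*f)/(7/11 + f) = 2*f/(7/11 + f))
m(Z, Y) = -13/8 (m(Z, Y) = -¾ + (⅛)*(-7) = -¾ - 7/8 = -13/8)
p = -174
1/((8790 + p)*m(30, A(-7))) = 1/((8790 - 174)*(-13/8)) = -8/13/8616 = (1/8616)*(-8/13) = -1/14001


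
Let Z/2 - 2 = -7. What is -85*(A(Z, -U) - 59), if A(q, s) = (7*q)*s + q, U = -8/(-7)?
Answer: -935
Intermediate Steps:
U = 8/7 (U = -8*(-1/7) = 8/7 ≈ 1.1429)
Z = -10 (Z = 4 + 2*(-7) = 4 - 14 = -10)
A(q, s) = q + 7*q*s (A(q, s) = 7*q*s + q = q + 7*q*s)
-85*(A(Z, -U) - 59) = -85*(-10*(1 + 7*(-1*8/7)) - 59) = -85*(-10*(1 + 7*(-8/7)) - 59) = -85*(-10*(1 - 8) - 59) = -85*(-10*(-7) - 59) = -85*(70 - 59) = -85*11 = -935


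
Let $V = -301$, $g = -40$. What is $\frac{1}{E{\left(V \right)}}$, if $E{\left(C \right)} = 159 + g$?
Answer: $\frac{1}{119} \approx 0.0084034$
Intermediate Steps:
$E{\left(C \right)} = 119$ ($E{\left(C \right)} = 159 - 40 = 119$)
$\frac{1}{E{\left(V \right)}} = \frac{1}{119}$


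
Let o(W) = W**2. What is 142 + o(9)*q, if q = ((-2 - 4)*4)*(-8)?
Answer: 15694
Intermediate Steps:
q = 192 (q = -6*4*(-8) = -24*(-8) = 192)
142 + o(9)*q = 142 + 9**2*192 = 142 + 81*192 = 142 + 15552 = 15694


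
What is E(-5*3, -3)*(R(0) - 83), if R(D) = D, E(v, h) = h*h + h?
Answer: -498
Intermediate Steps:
E(v, h) = h + h² (E(v, h) = h² + h = h + h²)
E(-5*3, -3)*(R(0) - 83) = (-3*(1 - 3))*(0 - 83) = -3*(-2)*(-83) = 6*(-83) = -498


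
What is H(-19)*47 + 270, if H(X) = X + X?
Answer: -1516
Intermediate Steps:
H(X) = 2*X
H(-19)*47 + 270 = (2*(-19))*47 + 270 = -38*47 + 270 = -1786 + 270 = -1516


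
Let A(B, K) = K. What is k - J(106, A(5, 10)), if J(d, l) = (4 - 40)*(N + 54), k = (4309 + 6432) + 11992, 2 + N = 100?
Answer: 28205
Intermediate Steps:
N = 98 (N = -2 + 100 = 98)
k = 22733 (k = 10741 + 11992 = 22733)
J(d, l) = -5472 (J(d, l) = (4 - 40)*(98 + 54) = -36*152 = -5472)
k - J(106, A(5, 10)) = 22733 - 1*(-5472) = 22733 + 5472 = 28205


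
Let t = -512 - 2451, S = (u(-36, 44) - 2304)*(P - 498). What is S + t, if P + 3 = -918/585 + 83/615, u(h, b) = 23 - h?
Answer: 1798878101/1599 ≈ 1.1250e+6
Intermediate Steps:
P = -35452/7995 (P = -3 + (-918/585 + 83/615) = -3 + (-918*1/585 + 83*(1/615)) = -3 + (-102/65 + 83/615) = -3 - 11467/7995 = -35452/7995 ≈ -4.4343)
S = 1803615938/1599 (S = ((23 - 1*(-36)) - 2304)*(-35452/7995 - 498) = ((23 + 36) - 2304)*(-4016962/7995) = (59 - 2304)*(-4016962/7995) = -2245*(-4016962/7995) = 1803615938/1599 ≈ 1.1280e+6)
t = -2963
S + t = 1803615938/1599 - 2963 = 1798878101/1599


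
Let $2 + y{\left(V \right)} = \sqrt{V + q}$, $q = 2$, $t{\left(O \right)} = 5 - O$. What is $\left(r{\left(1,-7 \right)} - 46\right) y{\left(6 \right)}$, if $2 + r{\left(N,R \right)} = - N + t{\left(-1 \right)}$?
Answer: $86 - 86 \sqrt{2} \approx -35.622$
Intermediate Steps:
$r{\left(N,R \right)} = 4 - N$ ($r{\left(N,R \right)} = -2 - \left(-6 + N\right) = 4 - N$)
$y{\left(V \right)} = -2 + \sqrt{2 + V}$ ($y{\left(V \right)} = -2 + \sqrt{V + 2} = -2 + \sqrt{2 + V}$)
$\left(r{\left(1,-7 \right)} - 46\right) y{\left(6 \right)} = \left(\left(4 - 1\right) - 46\right) \left(-2 + \sqrt{2 + 6}\right) = \left(\left(4 - 1\right) - 46\right) \left(-2 + \sqrt{8}\right) = \left(3 - 46\right) \left(-2 + 2 \sqrt{2}\right) = - 43 \left(-2 + 2 \sqrt{2}\right) = 86 - 86 \sqrt{2}$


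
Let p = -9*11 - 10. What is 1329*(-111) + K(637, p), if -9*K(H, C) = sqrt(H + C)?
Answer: -147519 - 4*sqrt(33)/9 ≈ -1.4752e+5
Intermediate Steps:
p = -109 (p = -99 - 10 = -109)
K(H, C) = -sqrt(C + H)/9 (K(H, C) = -sqrt(H + C)/9 = -sqrt(C + H)/9)
1329*(-111) + K(637, p) = 1329*(-111) - sqrt(-109 + 637)/9 = -147519 - 4*sqrt(33)/9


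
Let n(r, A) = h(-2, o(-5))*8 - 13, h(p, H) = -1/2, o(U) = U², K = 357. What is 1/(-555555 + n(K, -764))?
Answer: -1/555572 ≈ -1.7999e-6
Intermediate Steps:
h(p, H) = -½ (h(p, H) = -1*½ = -½)
n(r, A) = -17 (n(r, A) = -½*8 - 13 = -4 - 13 = -17)
1/(-555555 + n(K, -764)) = 1/(-555555 - 17) = 1/(-555572) = -1/555572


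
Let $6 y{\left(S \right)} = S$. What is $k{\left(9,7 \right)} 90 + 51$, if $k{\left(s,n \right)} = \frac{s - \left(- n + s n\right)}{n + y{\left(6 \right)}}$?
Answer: $- \frac{1911}{4} \approx -477.75$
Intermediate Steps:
$y{\left(S \right)} = \frac{S}{6}$
$k{\left(s,n \right)} = \frac{n + s - n s}{1 + n}$ ($k{\left(s,n \right)} = \frac{s - \left(- n + s n\right)}{n + \frac{1}{6} \cdot 6} = \frac{s - \left(- n + n s\right)}{n + 1} = \frac{s - \left(- n + n s\right)}{1 + n} = \frac{n + s - n s}{1 + n}$)
$k{\left(9,7 \right)} 90 + 51 = \frac{7 + 9 - 7 \cdot 9}{1 + 7} \cdot 90 + 51 = \frac{7 + 9 - 63}{8} \cdot 90 + 51 = \frac{1}{8} \left(-47\right) 90 + 51 = \left(- \frac{47}{8}\right) 90 + 51 = - \frac{2115}{4} + 51 = - \frac{1911}{4}$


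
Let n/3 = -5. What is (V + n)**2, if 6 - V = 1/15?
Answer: 18496/225 ≈ 82.204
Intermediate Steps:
n = -15 (n = 3*(-5) = -15)
V = 89/15 (V = 6 - 1/15 = 89/15 ≈ 5.9333)
(V + n)**2 = (89/15 - 15)**2 = (-136/15)**2 = 18496/225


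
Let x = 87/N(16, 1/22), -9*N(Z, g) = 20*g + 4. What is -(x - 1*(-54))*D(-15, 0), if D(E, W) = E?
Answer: -3165/2 ≈ -1582.5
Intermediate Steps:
N(Z, g) = -4/9 - 20*g/9 (N(Z, g) = -(20*g + 4)/9 = -(4 + 20*g)/9 = -4/9 - 20*g/9)
x = -319/2 (x = 87/(-4/9 - 20/9/22) = 87/(-4/9 - 20/9*1/22) = 87/(-4/9 - 10/99) = 87/(-6/11) = 87*(-11/6) = -319/2 ≈ -159.50)
-(x - 1*(-54))*D(-15, 0) = -(-319/2 - 1*(-54))*(-15) = -(-319/2 + 54)*(-15) = -(-211)*(-15)/2 = -1*3165/2 = -3165/2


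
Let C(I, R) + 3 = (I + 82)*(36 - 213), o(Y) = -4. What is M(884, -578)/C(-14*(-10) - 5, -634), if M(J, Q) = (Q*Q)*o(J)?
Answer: 334084/9603 ≈ 34.790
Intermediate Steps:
C(I, R) = -14517 - 177*I (C(I, R) = -3 + (I + 82)*(36 - 213) = -3 + (82 + I)*(-177) = -3 + (-14514 - 177*I) = -14517 - 177*I)
M(J, Q) = -4*Q² (M(J, Q) = (Q*Q)*(-4) = Q²*(-4) = -4*Q²)
M(884, -578)/C(-14*(-10) - 5, -634) = (-4*(-578)²)/(-14517 - 177*(-14*(-10) - 5)) = (-4*334084)/(-14517 - 177*(140 - 5)) = -1336336/(-14517 - 177*135) = -1336336/(-14517 - 23895) = -1336336/(-38412) = -1336336*(-1/38412) = 334084/9603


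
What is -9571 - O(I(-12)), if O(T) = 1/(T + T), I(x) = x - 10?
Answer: -421123/44 ≈ -9571.0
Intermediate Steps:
I(x) = -10 + x
O(T) = 1/(2*T)
-9571 - O(I(-12)) = -9571 - 1/(2*(-10 - 12)) = -9571 - 1/(2*(-22)) = -9571 - (-1)/(2*22) = -9571 - 1*(-1/44) = -9571 + 1/44 = -421123/44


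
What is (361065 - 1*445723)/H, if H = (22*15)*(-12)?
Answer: 42329/1980 ≈ 21.378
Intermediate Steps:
H = -3960 (H = 330*(-12) = -3960)
(361065 - 1*445723)/H = (361065 - 1*445723)/(-3960) = (361065 - 445723)*(-1/3960) = -84658*(-1/3960) = 42329/1980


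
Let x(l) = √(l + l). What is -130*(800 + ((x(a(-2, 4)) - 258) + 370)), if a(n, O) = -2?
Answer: -118560 - 260*I ≈ -1.1856e+5 - 260.0*I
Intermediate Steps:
x(l) = √2*√l (x(l) = √(2*l) = √2*√l)
-130*(800 + ((x(a(-2, 4)) - 258) + 370)) = -130*(800 + ((√2*√(-2) - 258) + 370)) = -130*(800 + ((√2*(I*√2) - 258) + 370)) = -130*(800 + ((2*I - 258) + 370)) = -130*(800 + ((-258 + 2*I) + 370)) = -130*(800 + (112 + 2*I)) = -130*(912 + 2*I) = -118560 - 260*I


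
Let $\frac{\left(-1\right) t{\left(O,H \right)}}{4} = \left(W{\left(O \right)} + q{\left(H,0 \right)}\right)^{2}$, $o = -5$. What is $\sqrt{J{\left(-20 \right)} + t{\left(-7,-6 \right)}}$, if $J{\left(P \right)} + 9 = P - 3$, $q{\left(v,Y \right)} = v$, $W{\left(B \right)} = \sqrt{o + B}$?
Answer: $4 \sqrt{-8 + 6 i \sqrt{3}} \approx 6.3968 + 12.997 i$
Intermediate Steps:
$W{\left(B \right)} = \sqrt{-5 + B}$
$J{\left(P \right)} = -12 + P$ ($J{\left(P \right)} = -9 + \left(P - 3\right) = -9 + \left(-3 + P\right) = -12 + P$)
$t{\left(O,H \right)} = - 4 \left(H + \sqrt{-5 + O}\right)^{2}$ ($t{\left(O,H \right)} = - 4 \left(\sqrt{-5 + O} + H\right)^{2} = - 4 \left(H + \sqrt{-5 + O}\right)^{2}$)
$\sqrt{J{\left(-20 \right)} + t{\left(-7,-6 \right)}} = \sqrt{\left(-12 - 20\right) - 4 \left(-6 + \sqrt{-5 - 7}\right)^{2}} = \sqrt{-32 - 4 \left(-6 + \sqrt{-12}\right)^{2}} = \sqrt{-32 - 4 \left(-6 + 2 i \sqrt{3}\right)^{2}}$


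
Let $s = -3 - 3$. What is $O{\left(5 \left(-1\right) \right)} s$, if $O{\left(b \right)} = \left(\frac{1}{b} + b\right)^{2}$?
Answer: $- \frac{4056}{25} \approx -162.24$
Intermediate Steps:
$s = -6$ ($s = -3 - 3 = -6$)
$O{\left(b \right)} = \left(b + \frac{1}{b}\right)^{2}$
$O{\left(5 \left(-1\right) \right)} s = \frac{\left(1 + \left(5 \left(-1\right)\right)^{2}\right)^{2}}{25} \left(-6\right) = \frac{\left(1 + \left(-5\right)^{2}\right)^{2}}{25} \left(-6\right) = \frac{\left(1 + 25\right)^{2}}{25} \left(-6\right) = \frac{26^{2}}{25} \left(-6\right) = \frac{1}{25} \cdot 676 \left(-6\right) = \frac{676}{25} \left(-6\right) = - \frac{4056}{25}$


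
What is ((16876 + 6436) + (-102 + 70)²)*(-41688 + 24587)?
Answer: -416169936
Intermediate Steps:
((16876 + 6436) + (-102 + 70)²)*(-41688 + 24587) = (23312 + (-32)²)*(-17101) = (23312 + 1024)*(-17101) = 24336*(-17101) = -416169936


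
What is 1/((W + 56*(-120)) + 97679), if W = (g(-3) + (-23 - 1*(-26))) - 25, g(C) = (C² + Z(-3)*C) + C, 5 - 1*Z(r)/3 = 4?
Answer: 1/90934 ≈ 1.0997e-5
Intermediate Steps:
Z(r) = 3 (Z(r) = 15 - 3*4 = 15 - 12 = 3)
g(C) = C² + 4*C (g(C) = (C² + 3*C) + C = C² + 4*C)
W = -25 (W = (-3*(4 - 3) + (-23 - 1*(-26))) - 25 = (-3*1 + (-23 + 26)) - 25 = (-3 + 3) - 25 = 0 - 25 = -25)
1/((W + 56*(-120)) + 97679) = 1/((-25 + 56*(-120)) + 97679) = 1/((-25 - 6720) + 97679) = 1/(-6745 + 97679) = 1/90934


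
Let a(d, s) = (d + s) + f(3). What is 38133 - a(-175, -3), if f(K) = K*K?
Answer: 38302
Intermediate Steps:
f(K) = K²
a(d, s) = 9 + d + s (a(d, s) = (d + s) + 3² = (d + s) + 9 = 9 + d + s)
38133 - a(-175, -3) = 38133 - (9 - 175 - 3) = 38133 - 1*(-169) = 38133 + 169 = 38302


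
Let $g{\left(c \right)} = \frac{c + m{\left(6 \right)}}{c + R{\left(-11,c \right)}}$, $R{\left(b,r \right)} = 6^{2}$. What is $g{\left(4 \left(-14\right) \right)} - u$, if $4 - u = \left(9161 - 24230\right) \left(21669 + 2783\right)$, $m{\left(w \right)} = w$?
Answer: $- \frac{736934379}{2} \approx -3.6847 \cdot 10^{8}$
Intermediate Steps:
$R{\left(b,r \right)} = 36$
$u = 368467192$ ($u = 4 - \left(9161 - 24230\right) \left(21669 + 2783\right) = 4 - \left(-15069\right) 24452 = 4 - -368467188 = 4 + 368467188 = 368467192$)
$g{\left(c \right)} = \frac{6 + c}{36 + c}$ ($g{\left(c \right)} = \frac{c + 6}{c + 36} = \frac{6 + c}{36 + c}$)
$g{\left(4 \left(-14\right) \right)} - u = \frac{6 + 4 \left(-14\right)}{36 + 4 \left(-14\right)} - 368467192 = \frac{6 - 56}{36 - 56} - 368467192 = \frac{1}{-20} \left(-50\right) - 368467192 = \left(- \frac{1}{20}\right) \left(-50\right) - 368467192 = \frac{5}{2} - 368467192 = - \frac{736934379}{2}$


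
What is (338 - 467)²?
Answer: 16641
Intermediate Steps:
(338 - 467)² = (-129)² = 16641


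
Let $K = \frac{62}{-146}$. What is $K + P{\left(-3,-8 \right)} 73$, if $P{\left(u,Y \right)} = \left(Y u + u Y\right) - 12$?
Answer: $\frac{191813}{73} \approx 2627.6$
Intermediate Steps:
$K = - \frac{31}{73}$ ($K = 62 \left(- \frac{1}{146}\right) = - \frac{31}{73} \approx -0.42466$)
$P{\left(u,Y \right)} = -12 + 2 Y u$ ($P{\left(u,Y \right)} = \left(Y u + Y u\right) - 12 = 2 Y u - 12 = -12 + 2 Y u$)
$K + P{\left(-3,-8 \right)} 73 = - \frac{31}{73} + \left(-12 + 2 \left(-8\right) \left(-3\right)\right) 73 = - \frac{31}{73} + \left(-12 + 48\right) 73 = - \frac{31}{73} + 36 \cdot 73 = - \frac{31}{73} + 2628 = \frac{191813}{73}$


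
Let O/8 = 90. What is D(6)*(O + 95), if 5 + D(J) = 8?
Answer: 2445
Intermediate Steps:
D(J) = 3 (D(J) = -5 + 8 = 3)
O = 720 (O = 8*90 = 720)
D(6)*(O + 95) = 3*(720 + 95) = 3*815 = 2445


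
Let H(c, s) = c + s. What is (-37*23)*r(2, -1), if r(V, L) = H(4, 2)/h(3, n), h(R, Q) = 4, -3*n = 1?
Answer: -2553/2 ≈ -1276.5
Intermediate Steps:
n = -1/3 (n = -1/3*1 = -1/3 ≈ -0.33333)
r(V, L) = 3/2 (r(V, L) = (4 + 2)/4 = 6*(1/4) = 3/2)
(-37*23)*r(2, -1) = -37*23*(3/2) = -851*3/2 = -2553/2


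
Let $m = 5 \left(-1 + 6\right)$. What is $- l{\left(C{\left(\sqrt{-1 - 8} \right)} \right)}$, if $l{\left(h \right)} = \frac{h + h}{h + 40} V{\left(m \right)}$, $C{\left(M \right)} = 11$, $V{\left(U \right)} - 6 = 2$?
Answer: $- \frac{176}{51} \approx -3.451$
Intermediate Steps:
$m = 25$ ($m = 5 \cdot 5 = 25$)
$V{\left(U \right)} = 8$ ($V{\left(U \right)} = 6 + 2 = 8$)
$l{\left(h \right)} = \frac{16 h}{40 + h}$ ($l{\left(h \right)} = \frac{h + h}{h + 40} \cdot 8 = \frac{2 h}{40 + h} 8 = \frac{16 h}{40 + h}$)
$- l{\left(C{\left(\sqrt{-1 - 8} \right)} \right)} = - \frac{16 \cdot 11}{40 + 11} = - \frac{16 \cdot 11}{51} = \left(-1\right) \frac{176}{51} = - \frac{176}{51}$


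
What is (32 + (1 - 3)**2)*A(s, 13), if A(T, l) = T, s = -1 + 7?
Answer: 216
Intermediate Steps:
s = 6
(32 + (1 - 3)**2)*A(s, 13) = (32 + (1 - 3)**2)*6 = (32 + (-2)**2)*6 = (32 + 4)*6 = 36*6 = 216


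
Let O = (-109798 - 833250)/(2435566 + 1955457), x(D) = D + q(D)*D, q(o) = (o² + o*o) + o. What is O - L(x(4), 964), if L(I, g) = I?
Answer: -650814452/4391023 ≈ -148.21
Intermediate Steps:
q(o) = o + 2*o² (q(o) = (o² + o²) + o = 2*o² + o = o + 2*o²)
x(D) = D + D²*(1 + 2*D) (x(D) = D + (D*(1 + 2*D))*D = D + D²*(1 + 2*D))
O = -943048/4391023 ≈ -0.21477
O - L(x(4), 964) = -943048/4391023 - 4*(1 + 4*(1 + 2*4)) = -943048/4391023 - 4*(1 + 4*(1 + 8)) = -943048/4391023 - 4*(1 + 4*9) = -943048/4391023 - 4*(1 + 36) = -943048/4391023 - 4*37 = -943048/4391023 - 1*148 = -943048/4391023 - 148 = -650814452/4391023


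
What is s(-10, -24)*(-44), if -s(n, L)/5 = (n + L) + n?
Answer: -9680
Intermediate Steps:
s(n, L) = -10*n - 5*L (s(n, L) = -5*((n + L) + n) = -5*((L + n) + n) = -5*(L + 2*n) = -10*n - 5*L)
s(-10, -24)*(-44) = (-10*(-10) - 5*(-24))*(-44) = (100 + 120)*(-44) = 220*(-44) = -9680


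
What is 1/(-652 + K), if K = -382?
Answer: -1/1034 ≈ -0.00096712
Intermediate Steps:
1/(-652 + K) = 1/(-652 - 382) = 1/(-1034) = -1/1034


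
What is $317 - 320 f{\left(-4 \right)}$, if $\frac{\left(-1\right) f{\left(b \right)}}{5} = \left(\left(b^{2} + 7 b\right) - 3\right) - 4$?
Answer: $-30083$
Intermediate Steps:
$f{\left(b \right)} = 35 - 35 b - 5 b^{2}$ ($f{\left(b \right)} = - 5 \left(\left(\left(b^{2} + 7 b\right) - 3\right) - 4\right) = - 5 \left(\left(-3 + b^{2} + 7 b\right) - 4\right) = - 5 \left(-7 + b^{2} + 7 b\right) = 35 - 35 b - 5 b^{2}$)
$317 - 320 f{\left(-4 \right)} = 317 - 320 \left(35 - -140 - 5 \left(-4\right)^{2}\right) = 317 - 320 \left(35 + 140 - 80\right) = 317 - 30400 = -30083$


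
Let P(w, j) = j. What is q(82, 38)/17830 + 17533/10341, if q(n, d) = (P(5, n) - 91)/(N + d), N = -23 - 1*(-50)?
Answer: 20319777281/11984701950 ≈ 1.6955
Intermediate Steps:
N = 27 (N = -23 + 50 = 27)
q(n, d) = (-91 + n)/(27 + d) (q(n, d) = (n - 91)/(27 + d) = (-91 + n)/(27 + d))
q(82, 38)/17830 + 17533/10341 = ((-91 + 82)/(27 + 38))/17830 + 17533/10341 = (-9/65)*(1/17830) + 17533*(1/10341) = ((1/65)*(-9))*(1/17830) + 17533/10341 = -9/65*1/17830 + 17533/10341 = -9/1158950 + 17533/10341 = 20319777281/11984701950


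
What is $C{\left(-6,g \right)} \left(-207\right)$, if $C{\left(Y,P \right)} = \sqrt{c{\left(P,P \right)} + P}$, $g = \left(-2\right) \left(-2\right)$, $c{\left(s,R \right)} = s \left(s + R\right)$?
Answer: $-1242$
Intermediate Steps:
$c{\left(s,R \right)} = s \left(R + s\right)$
$g = 4$
$C{\left(Y,P \right)} = \sqrt{P + 2 P^{2}}$ ($C{\left(Y,P \right)} = \sqrt{P \left(P + P\right) + P} = \sqrt{P 2 P + P} = \sqrt{2 P^{2} + P} = \sqrt{P + 2 P^{2}}$)
$C{\left(-6,g \right)} \left(-207\right) = \sqrt{4 \left(1 + 2 \cdot 4\right)} \left(-207\right) = \sqrt{4 \left(1 + 8\right)} \left(-207\right) = \sqrt{4 \cdot 9} \left(-207\right) = \sqrt{36} \left(-207\right) = 6 \left(-207\right) = -1242$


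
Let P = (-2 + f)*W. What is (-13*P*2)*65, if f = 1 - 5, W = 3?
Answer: 30420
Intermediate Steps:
f = -4
P = -18 (P = (-2 - 4)*3 = -6*3 = -18)
(-13*P*2)*65 = (-13*(-18)*2)*65 = (234*2)*65 = 468*65 = 30420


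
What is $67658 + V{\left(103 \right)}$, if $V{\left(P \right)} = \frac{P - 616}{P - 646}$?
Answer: $\frac{12246269}{181} \approx 67659.0$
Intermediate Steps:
$V{\left(P \right)} = \frac{-616 + P}{-646 + P}$
$67658 + V{\left(103 \right)} = 67658 + \frac{-616 + 103}{-646 + 103} = 67658 + \frac{1}{-543} \left(-513\right) = 67658 - - \frac{171}{181} = 67658 + \frac{171}{181} = \frac{12246269}{181}$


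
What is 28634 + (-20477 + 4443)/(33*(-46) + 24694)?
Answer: 331802775/11588 ≈ 28633.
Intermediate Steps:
28634 + (-20477 + 4443)/(33*(-46) + 24694) = 28634 - 16034/(-1518 + 24694) = 28634 - 16034/23176 = 28634 - 16034*1/23176 = 28634 - 8017/11588 = 331802775/11588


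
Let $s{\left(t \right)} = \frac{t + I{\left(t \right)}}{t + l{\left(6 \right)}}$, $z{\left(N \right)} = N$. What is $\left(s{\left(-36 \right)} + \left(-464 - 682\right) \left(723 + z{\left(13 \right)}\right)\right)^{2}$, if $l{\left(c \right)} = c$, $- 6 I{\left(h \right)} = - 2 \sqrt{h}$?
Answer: $\frac{\left(12651822 + i\right)^{2}}{225} \approx 7.1142 \cdot 10^{11} + 1.1246 \cdot 10^{5} i$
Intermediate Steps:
$I{\left(h \right)} = \frac{\sqrt{h}}{3}$ ($I{\left(h \right)} = - \frac{\left(-2\right) \sqrt{h}}{6} = \frac{\sqrt{h}}{3}$)
$s{\left(t \right)} = \frac{t + \frac{\sqrt{t}}{3}}{6 + t}$ ($s{\left(t \right)} = \frac{t + \frac{\sqrt{t}}{3}}{t + 6} = \frac{t + \frac{\sqrt{t}}{3}}{6 + t}$)
$\left(s{\left(-36 \right)} + \left(-464 - 682\right) \left(723 + z{\left(13 \right)}\right)\right)^{2} = \left(\frac{-36 + \frac{\sqrt{-36}}{3}}{6 - 36} + \left(-464 - 682\right) \left(723 + 13\right)\right)^{2} = \left(\frac{-36 + \frac{6 i}{3}}{-30} - 843456\right)^{2} = \left(- \frac{-36 + 2 i}{30} - 843456\right)^{2} = \left(\left(\frac{6}{5} - \frac{i}{15}\right) - 843456\right)^{2} = \left(- \frac{4217274}{5} - \frac{i}{15}\right)^{2}$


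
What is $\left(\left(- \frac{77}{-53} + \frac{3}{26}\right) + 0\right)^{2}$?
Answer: $\frac{4669921}{1898884} \approx 2.4593$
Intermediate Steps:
$\left(\left(- \frac{77}{-53} + \frac{3}{26}\right) + 0\right)^{2} = \left(\left(\left(-77\right) \left(- \frac{1}{53}\right) + 3 \cdot \frac{1}{26}\right) + 0\right)^{2} = \left(\left(\frac{77}{53} + \frac{3}{26}\right) + 0\right)^{2} = \left(\frac{2161}{1378} + 0\right)^{2} = \left(\frac{2161}{1378}\right)^{2} = \frac{4669921}{1898884}$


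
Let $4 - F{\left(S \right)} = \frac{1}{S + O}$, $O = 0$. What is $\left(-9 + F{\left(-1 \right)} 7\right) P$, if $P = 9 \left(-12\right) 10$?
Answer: $-28080$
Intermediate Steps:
$P = -1080$ ($P = \left(-108\right) 10 = -1080$)
$F{\left(S \right)} = 4 - \frac{1}{S}$ ($F{\left(S \right)} = 4 - \frac{1}{S + 0} = 4 - \frac{1}{S}$)
$\left(-9 + F{\left(-1 \right)} 7\right) P = \left(-9 + \left(4 - \frac{1}{-1}\right) 7\right) \left(-1080\right) = \left(-9 + \left(4 - -1\right) 7\right) \left(-1080\right) = \left(-9 + \left(4 + 1\right) 7\right) \left(-1080\right) = \left(-9 + 5 \cdot 7\right) \left(-1080\right) = \left(-9 + 35\right) \left(-1080\right) = 26 \left(-1080\right) = -28080$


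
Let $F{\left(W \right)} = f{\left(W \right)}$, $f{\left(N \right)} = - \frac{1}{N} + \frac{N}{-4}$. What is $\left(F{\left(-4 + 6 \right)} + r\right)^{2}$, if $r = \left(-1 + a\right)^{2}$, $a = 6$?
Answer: $576$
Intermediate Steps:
$r = 25$ ($r = \left(-1 + 6\right)^{2} = 5^{2} = 25$)
$f{\left(N \right)} = - \frac{1}{N} - \frac{N}{4}$ ($f{\left(N \right)} = - \frac{1}{N} + N \left(- \frac{1}{4}\right) = - \frac{1}{N} - \frac{N}{4}$)
$F{\left(W \right)} = - \frac{1}{W} - \frac{W}{4}$
$\left(F{\left(-4 + 6 \right)} + r\right)^{2} = \left(\left(- \frac{1}{-4 + 6} - \frac{-4 + 6}{4}\right) + 25\right)^{2} = \left(\left(- \frac{1}{2} - \frac{1}{2}\right) + 25\right)^{2} = \left(-1 + 25\right)^{2} = 24^{2} = 576$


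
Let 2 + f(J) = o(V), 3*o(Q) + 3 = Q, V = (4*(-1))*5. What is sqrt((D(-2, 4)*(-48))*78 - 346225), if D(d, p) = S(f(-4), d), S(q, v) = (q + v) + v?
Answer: I*sqrt(295057) ≈ 543.19*I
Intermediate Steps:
V = -20 (V = -4*5 = -20)
o(Q) = -1 + Q/3
f(J) = -29/3 (f(J) = -2 + (-1 + (1/3)*(-20)) = -2 + (-1 - 20/3) = -2 - 23/3 = -29/3)
S(q, v) = q + 2*v
D(d, p) = -29/3 + 2*d
sqrt((D(-2, 4)*(-48))*78 - 346225) = sqrt(((-29/3 + 2*(-2))*(-48))*78 - 346225) = sqrt(((-29/3 - 4)*(-48))*78 - 346225) = sqrt(-41/3*(-48)*78 - 346225) = sqrt(656*78 - 346225) = sqrt(51168 - 346225) = sqrt(-295057) = I*sqrt(295057)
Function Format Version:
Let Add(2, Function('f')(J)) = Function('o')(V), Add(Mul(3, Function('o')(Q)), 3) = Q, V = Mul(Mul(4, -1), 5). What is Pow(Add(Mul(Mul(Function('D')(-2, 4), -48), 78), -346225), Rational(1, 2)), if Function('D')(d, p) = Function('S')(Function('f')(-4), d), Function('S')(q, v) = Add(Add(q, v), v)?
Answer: Mul(I, Pow(295057, Rational(1, 2))) ≈ Mul(543.19, I)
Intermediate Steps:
V = -20 (V = Mul(-4, 5) = -20)
Function('o')(Q) = Add(-1, Mul(Rational(1, 3), Q))
Function('f')(J) = Rational(-29, 3) (Function('f')(J) = Add(-2, Add(-1, Mul(Rational(1, 3), -20))) = Add(-2, Add(-1, Rational(-20, 3))) = Add(-2, Rational(-23, 3)) = Rational(-29, 3))
Function('S')(q, v) = Add(q, Mul(2, v))
Function('D')(d, p) = Add(Rational(-29, 3), Mul(2, d))
Pow(Add(Mul(Mul(Function('D')(-2, 4), -48), 78), -346225), Rational(1, 2)) = Pow(Add(Mul(Mul(Add(Rational(-29, 3), Mul(2, -2)), -48), 78), -346225), Rational(1, 2)) = Pow(Add(Mul(Mul(Add(Rational(-29, 3), -4), -48), 78), -346225), Rational(1, 2)) = Pow(Add(Mul(Mul(Rational(-41, 3), -48), 78), -346225), Rational(1, 2)) = Pow(Add(Mul(656, 78), -346225), Rational(1, 2)) = Pow(Add(51168, -346225), Rational(1, 2)) = Pow(-295057, Rational(1, 2)) = Mul(I, Pow(295057, Rational(1, 2)))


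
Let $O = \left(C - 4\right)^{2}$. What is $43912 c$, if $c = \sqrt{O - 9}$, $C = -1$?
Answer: $175648$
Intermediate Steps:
$O = 25$ ($O = \left(-1 - 4\right)^{2} = \left(-5\right)^{2} = 25$)
$c = 4$ ($c = \sqrt{25 - 9} = \sqrt{16} = 4$)
$43912 c = 43912 \cdot 4 = 175648$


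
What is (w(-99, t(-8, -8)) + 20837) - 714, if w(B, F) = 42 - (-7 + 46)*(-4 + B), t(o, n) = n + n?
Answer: 24182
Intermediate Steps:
t(o, n) = 2*n
w(B, F) = 198 - 39*B (w(B, F) = 42 - 39*(-4 + B) = 42 - (-156 + 39*B) = 42 + (156 - 39*B) = 198 - 39*B)
(w(-99, t(-8, -8)) + 20837) - 714 = ((198 - 39*(-99)) + 20837) - 714 = ((198 + 3861) + 20837) - 714 = (4059 + 20837) - 714 = 24896 - 714 = 24182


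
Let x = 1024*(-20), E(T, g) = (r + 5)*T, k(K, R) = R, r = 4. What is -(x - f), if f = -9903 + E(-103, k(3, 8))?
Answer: 9650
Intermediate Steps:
E(T, g) = 9*T (E(T, g) = (4 + 5)*T = 9*T)
x = -20480
f = -10830 (f = -9903 + 9*(-103) = -9903 - 927 = -10830)
-(x - f) = -(-20480 - 1*(-10830)) = -(-20480 + 10830) = -1*(-9650) = 9650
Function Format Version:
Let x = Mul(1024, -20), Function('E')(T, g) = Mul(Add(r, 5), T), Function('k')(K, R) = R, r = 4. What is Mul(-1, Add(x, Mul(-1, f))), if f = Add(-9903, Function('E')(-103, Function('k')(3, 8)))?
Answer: 9650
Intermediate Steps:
Function('E')(T, g) = Mul(9, T) (Function('E')(T, g) = Mul(Add(4, 5), T) = Mul(9, T))
x = -20480
f = -10830 (f = Add(-9903, Mul(9, -103)) = Add(-9903, -927) = -10830)
Mul(-1, Add(x, Mul(-1, f))) = Mul(-1, Add(-20480, Mul(-1, -10830))) = Mul(-1, Add(-20480, 10830)) = Mul(-1, -9650) = 9650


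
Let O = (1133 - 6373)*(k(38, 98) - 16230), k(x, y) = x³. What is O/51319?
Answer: -202484080/51319 ≈ -3945.6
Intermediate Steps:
O = -202484080 (O = (1133 - 6373)*(38³ - 16230) = -5240*(54872 - 16230) = -5240*38642 = -202484080)
O/51319 = -202484080/51319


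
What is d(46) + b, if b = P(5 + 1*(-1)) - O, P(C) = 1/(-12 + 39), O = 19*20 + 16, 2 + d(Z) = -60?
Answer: -12365/27 ≈ -457.96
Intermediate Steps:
d(Z) = -62 (d(Z) = -2 - 60 = -62)
O = 396 (O = 380 + 16 = 396)
P(C) = 1/27
b = -10691/27 (b = 1/27 - 1*396 = 1/27 - 396 = -10691/27 ≈ -395.96)
d(46) + b = -62 - 10691/27 = -12365/27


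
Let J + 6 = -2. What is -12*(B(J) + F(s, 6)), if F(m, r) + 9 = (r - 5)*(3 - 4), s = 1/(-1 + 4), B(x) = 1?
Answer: 108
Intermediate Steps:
J = -8 (J = -6 - 2 = -8)
s = 1/3 ≈ 0.33333
F(m, r) = -4 - r (F(m, r) = -9 + (r - 5)*(3 - 4) = -9 + (-5 + r)*(-1) = -9 + (5 - r) = -4 - r)
-12*(B(J) + F(s, 6)) = -12*(1 + (-4 - 1*6)) = -12*(1 + (-4 - 6)) = -12*(1 - 10) = -12*(-9) = 108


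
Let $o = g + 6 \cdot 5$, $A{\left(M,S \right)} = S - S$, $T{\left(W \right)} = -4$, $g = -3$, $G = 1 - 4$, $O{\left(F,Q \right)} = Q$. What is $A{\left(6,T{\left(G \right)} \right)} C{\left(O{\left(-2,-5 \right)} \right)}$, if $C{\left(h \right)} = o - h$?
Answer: $0$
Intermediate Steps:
$G = -3$ ($G = 1 - 4 = -3$)
$A{\left(M,S \right)} = 0$
$o = 27$ ($o = -3 + 6 \cdot 5 = -3 + 30 = 27$)
$C{\left(h \right)} = 27 - h$
$A{\left(6,T{\left(G \right)} \right)} C{\left(O{\left(-2,-5 \right)} \right)} = 0 \left(27 - -5\right) = 0 \left(27 + 5\right) = 0 \cdot 32 = 0$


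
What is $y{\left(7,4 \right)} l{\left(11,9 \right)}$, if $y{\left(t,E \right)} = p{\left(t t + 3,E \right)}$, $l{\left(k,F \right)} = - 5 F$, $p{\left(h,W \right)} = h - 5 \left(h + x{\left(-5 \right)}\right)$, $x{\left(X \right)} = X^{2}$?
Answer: $14985$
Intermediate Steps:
$p{\left(h,W \right)} = -125 - 4 h$ ($p{\left(h,W \right)} = h - 5 \left(h + \left(-5\right)^{2}\right) = h - 5 \left(h + 25\right) = h - 5 \left(25 + h\right) = h - \left(125 + 5 h\right) = -125 - 4 h$)
$y{\left(t,E \right)} = -137 - 4 t^{2}$ ($y{\left(t,E \right)} = -125 - 4 \left(t t + 3\right) = -125 - 4 \left(t^{2} + 3\right) = -125 - 4 \left(3 + t^{2}\right) = -125 - \left(12 + 4 t^{2}\right) = -137 - 4 t^{2}$)
$y{\left(7,4 \right)} l{\left(11,9 \right)} = \left(-137 - 4 \cdot 7^{2}\right) \left(\left(-5\right) 9\right) = \left(-137 - 196\right) \left(-45\right) = \left(-333\right) \left(-45\right) = 14985$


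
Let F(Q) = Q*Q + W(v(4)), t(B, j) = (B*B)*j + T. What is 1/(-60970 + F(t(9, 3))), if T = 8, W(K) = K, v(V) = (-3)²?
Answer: 1/2040 ≈ 0.00049020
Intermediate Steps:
v(V) = 9
t(B, j) = 8 + j*B² (t(B, j) = (B*B)*j + 8 = B²*j + 8 = j*B² + 8 = 8 + j*B²)
F(Q) = 9 + Q² (F(Q) = Q*Q + 9 = Q² + 9 = 9 + Q²)
1/(-60970 + F(t(9, 3))) = 1/(-60970 + (9 + (8 + 3*9²)²)) = 1/(-60970 + (9 + (8 + 3*81)²)) = 1/(-60970 + (9 + (8 + 243)²)) = 1/(-60970 + (9 + 251²)) = 1/(-60970 + (9 + 63001)) = 1/(-60970 + 63010) = 1/2040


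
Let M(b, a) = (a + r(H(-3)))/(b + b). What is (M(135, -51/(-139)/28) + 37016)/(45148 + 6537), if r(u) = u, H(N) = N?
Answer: 2593192121/3620844360 ≈ 0.71618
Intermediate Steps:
M(b, a) = (-3 + a)/(2*b) (M(b, a) = (a - 3)/(b + b) = (-3 + a)/((2*b)) = (-3 + a)*(1/(2*b)) = (-3 + a)/(2*b))
(M(135, -51/(-139)/28) + 37016)/(45148 + 6537) = ((1/2)*(-3 - 51/(-139)/28)/135 + 37016)/(45148 + 6537) = ((1/2)*(1/135)*(-3 - 51*(-1/139)*(1/28)) + 37016)/51685 = ((1/2)*(1/135)*(-3 + (51/139)*(1/28)) + 37016)*(1/51685) = ((1/2)*(1/135)*(-3 + 51/3892) + 37016)*(1/51685) = ((1/2)*(1/135)*(-11625/3892) + 37016)*(1/51685) = (-775/70056 + 37016)*(1/51685) = (2593192121/70056)*(1/51685) = 2593192121/3620844360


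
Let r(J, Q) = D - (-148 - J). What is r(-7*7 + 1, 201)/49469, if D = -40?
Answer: 60/49469 ≈ 0.0012129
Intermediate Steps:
r(J, Q) = 108 + J (r(J, Q) = -40 - (-148 - J) = -40 + (148 + J) = 108 + J)
r(-7*7 + 1, 201)/49469 = (108 + (-7*7 + 1))/49469 = (108 + (-49 + 1))*(1/49469) = (108 - 48)*(1/49469) = 60*(1/49469) = 60/49469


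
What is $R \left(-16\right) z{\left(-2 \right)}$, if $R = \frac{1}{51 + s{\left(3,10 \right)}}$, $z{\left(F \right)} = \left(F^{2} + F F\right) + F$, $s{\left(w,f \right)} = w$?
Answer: $- \frac{16}{9} \approx -1.7778$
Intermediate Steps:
$z{\left(F \right)} = F + 2 F^{2}$ ($z{\left(F \right)} = \left(F^{2} + F^{2}\right) + F = 2 F^{2} + F = F + 2 F^{2}$)
$R = \frac{1}{54}$ ($R = \frac{1}{51 + 3} = \frac{1}{54} \approx 0.018519$)
$R \left(-16\right) z{\left(-2 \right)} = \frac{1}{54} \left(-16\right) \left(- 2 \left(1 + 2 \left(-2\right)\right)\right) = - \frac{8 \left(- 2 \left(1 - 4\right)\right)}{27} = - \frac{8 \left(\left(-2\right) \left(-3\right)\right)}{27} = \left(- \frac{8}{27}\right) 6 = - \frac{16}{9}$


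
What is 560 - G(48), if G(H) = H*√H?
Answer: 560 - 192*√3 ≈ 227.45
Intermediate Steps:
G(H) = H^(3/2)
560 - G(48) = 560 - 48^(3/2) = 560 - 192*√3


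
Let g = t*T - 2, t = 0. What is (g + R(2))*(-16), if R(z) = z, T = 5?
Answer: 0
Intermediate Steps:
g = -2 (g = 0*5 - 2 = 0 - 2 = -2)
(g + R(2))*(-16) = (-2 + 2)*(-16) = 0*(-16) = 0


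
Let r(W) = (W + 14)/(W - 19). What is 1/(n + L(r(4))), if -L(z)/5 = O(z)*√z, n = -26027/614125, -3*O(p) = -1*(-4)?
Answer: -165922125/208809531883 - 5220062500*I*√30/208809531883 ≈ -0.00079461 - 0.13693*I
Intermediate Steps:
r(W) = (14 + W)/(-19 + W)
O(p) = -4/3 (O(p) = -(-1)*(-4)/3 = -⅓*4 = -4/3)
n = -1531/36125 (n = -26027*1/614125 = -1531/36125 ≈ -0.042381)
L(z) = 20*√z/3 (L(z) = -(-20)*√z/3 = 20*√z/3)
1/(n + L(r(4))) = 1/(-1531/36125 + 20*√((14 + 4)/(-19 + 4))/3) = 1/(-1531/36125 + 20*√(18/(-15))/3) = 1/(-1531/36125 + 20*√(-1/15*18)/3) = 1/(-1531/36125 + 20*√(-6/5)/3) = 1/(-1531/36125 + 20*(I*√30/5)/3) = 1/(-1531/36125 + 4*I*√30/3)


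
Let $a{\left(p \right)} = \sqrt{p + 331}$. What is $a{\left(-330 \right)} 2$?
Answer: $2$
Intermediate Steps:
$a{\left(p \right)} = \sqrt{331 + p}$
$a{\left(-330 \right)} 2 = \sqrt{331 - 330} \cdot 2 = \sqrt{1} \cdot 2 = 1 \cdot 2 = 2$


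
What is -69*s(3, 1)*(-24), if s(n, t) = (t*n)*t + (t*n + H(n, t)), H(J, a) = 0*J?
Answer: 9936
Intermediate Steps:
H(J, a) = 0
s(n, t) = n*t + n*t² (s(n, t) = (t*n)*t + (t*n + 0) = (n*t)*t + (n*t + 0) = n*t² + n*t = n*t + n*t²)
-69*s(3, 1)*(-24) = -207*(1 + 1)*(-24) = -207*2*(-24) = -69*6*(-24) = -414*(-24) = 9936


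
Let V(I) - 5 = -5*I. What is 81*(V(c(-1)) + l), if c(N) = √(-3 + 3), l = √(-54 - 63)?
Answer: 405 + 243*I*√13 ≈ 405.0 + 876.15*I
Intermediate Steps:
l = 3*I*√13 (l = √(-117) = 3*I*√13 ≈ 10.817*I)
c(N) = 0 (c(N) = √0 = 0)
V(I) = 5 - 5*I
81*(V(c(-1)) + l) = 81*((5 - 5*0) + 3*I*√13) = 81*((5 + 0) + 3*I*√13) = 81*(5 + 3*I*√13) = 405 + 243*I*√13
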